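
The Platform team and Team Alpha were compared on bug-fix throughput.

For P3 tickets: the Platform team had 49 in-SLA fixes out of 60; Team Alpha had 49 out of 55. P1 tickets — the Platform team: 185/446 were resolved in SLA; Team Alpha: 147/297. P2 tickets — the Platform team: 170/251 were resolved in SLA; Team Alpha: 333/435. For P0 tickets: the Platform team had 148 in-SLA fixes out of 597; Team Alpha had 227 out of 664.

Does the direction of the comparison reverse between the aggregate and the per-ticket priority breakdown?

No

P3: the Platform team 49/60 = 81.7%, Team Alpha 49/55 = 89.1% → Team Alpha
P1: the Platform team 185/446 = 41.5%, Team Alpha 147/297 = 49.5% → Team Alpha
P2: the Platform team 170/251 = 67.7%, Team Alpha 333/435 = 76.6% → Team Alpha
P0: the Platform team 148/597 = 24.8%, Team Alpha 227/664 = 34.2% → Team Alpha
Overall: the Platform team 552/1354 = 40.8%, Team Alpha 756/1451 = 52.1% → Team Alpha
Team Alpha wins overall and in every ticket group — no reversal.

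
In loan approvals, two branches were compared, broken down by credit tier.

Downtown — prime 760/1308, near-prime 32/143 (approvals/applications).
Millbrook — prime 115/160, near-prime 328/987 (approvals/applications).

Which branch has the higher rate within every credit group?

Millbrook

Prime: Downtown 760/1308 = 58.1%, Millbrook 115/160 = 71.9% → Millbrook
Near-prime: Downtown 32/143 = 22.4%, Millbrook 328/987 = 33.2% → Millbrook
Millbrook has the higher rate in both groups.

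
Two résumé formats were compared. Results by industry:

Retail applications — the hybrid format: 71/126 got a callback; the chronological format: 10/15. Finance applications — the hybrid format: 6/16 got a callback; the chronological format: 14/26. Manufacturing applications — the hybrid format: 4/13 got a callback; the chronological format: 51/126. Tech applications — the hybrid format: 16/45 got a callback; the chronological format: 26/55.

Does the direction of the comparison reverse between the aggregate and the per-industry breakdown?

Retail: the hybrid format 71/126 = 56.3%, the chronological format 10/15 = 66.7% → the chronological format
Finance: the hybrid format 6/16 = 37.5%, the chronological format 14/26 = 53.8% → the chronological format
Manufacturing: the hybrid format 4/13 = 30.8%, the chronological format 51/126 = 40.5% → the chronological format
Tech: the hybrid format 16/45 = 35.6%, the chronological format 26/55 = 47.3% → the chronological format
Overall: the hybrid format 97/200 = 48.5%, the chronological format 101/222 = 45.5% → the hybrid format
The chronological format wins each industry group but the hybrid format wins overall — the comparison reverses. The chronological format's applications skew toward manufacturing, which has a lower base rate.

Yes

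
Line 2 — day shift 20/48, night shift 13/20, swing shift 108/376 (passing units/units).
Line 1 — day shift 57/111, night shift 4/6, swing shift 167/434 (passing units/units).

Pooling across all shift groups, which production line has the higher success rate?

Line 1

Day shift: Line 2 20/48 = 41.7%, Line 1 57/111 = 51.4% → Line 1
Night shift: Line 2 13/20 = 65.0%, Line 1 4/6 = 66.7% → Line 1
Swing shift: Line 2 108/376 = 28.7%, Line 1 167/434 = 38.5% → Line 1
Overall: Line 2 141/444 = 31.8%, Line 1 228/551 = 41.4% → Line 1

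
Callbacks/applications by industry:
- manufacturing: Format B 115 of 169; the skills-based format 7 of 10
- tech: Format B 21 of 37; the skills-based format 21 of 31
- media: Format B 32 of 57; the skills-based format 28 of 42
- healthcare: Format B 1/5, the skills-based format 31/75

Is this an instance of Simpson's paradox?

Manufacturing: Format B 115/169 = 68.0%, the skills-based format 7/10 = 70.0% → the skills-based format
Tech: Format B 21/37 = 56.8%, the skills-based format 21/31 = 67.7% → the skills-based format
Media: Format B 32/57 = 56.1%, the skills-based format 28/42 = 66.7% → the skills-based format
Healthcare: Format B 1/5 = 20.0%, the skills-based format 31/75 = 41.3% → the skills-based format
Overall: Format B 169/268 = 63.1%, the skills-based format 87/158 = 55.1% → Format B
The skills-based format wins each industry group but Format B wins overall — the comparison reverses. The skills-based format's applications skew toward healthcare, which has a lower base rate.

Yes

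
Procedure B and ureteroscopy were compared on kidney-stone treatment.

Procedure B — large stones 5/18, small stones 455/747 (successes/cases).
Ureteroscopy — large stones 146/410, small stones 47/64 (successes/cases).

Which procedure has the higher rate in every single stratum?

Large stones: Procedure B 5/18 = 27.8%, ureteroscopy 146/410 = 35.6% → ureteroscopy
Small stones: Procedure B 455/747 = 60.9%, ureteroscopy 47/64 = 73.4% → ureteroscopy
Ureteroscopy has the higher rate in both groups.

ureteroscopy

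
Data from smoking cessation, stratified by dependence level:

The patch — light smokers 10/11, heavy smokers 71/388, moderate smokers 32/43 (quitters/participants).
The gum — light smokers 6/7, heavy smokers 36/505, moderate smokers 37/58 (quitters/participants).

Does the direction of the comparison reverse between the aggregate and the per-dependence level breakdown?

No

Light smokers: the patch 10/11 = 90.9%, the gum 6/7 = 85.7% → the patch
Heavy smokers: the patch 71/388 = 18.3%, the gum 36/505 = 7.1% → the patch
Moderate smokers: the patch 32/43 = 74.4%, the gum 37/58 = 63.8% → the patch
Overall: the patch 113/442 = 25.6%, the gum 79/570 = 13.9% → the patch
The patch wins overall and in every dependence group — no reversal.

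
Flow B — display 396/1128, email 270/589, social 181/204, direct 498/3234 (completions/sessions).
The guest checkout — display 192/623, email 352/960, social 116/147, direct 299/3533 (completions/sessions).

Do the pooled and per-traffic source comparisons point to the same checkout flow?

Display: Flow B 396/1128 = 35.1%, the guest checkout 192/623 = 30.8% → Flow B
Email: Flow B 270/589 = 45.8%, the guest checkout 352/960 = 36.7% → Flow B
Social: Flow B 181/204 = 88.7%, the guest checkout 116/147 = 78.9% → Flow B
Direct: Flow B 498/3234 = 15.4%, the guest checkout 299/3533 = 8.5% → Flow B
Overall: Flow B 1345/5155 = 26.1%, the guest checkout 959/5263 = 18.2% → Flow B
Flow B wins overall and in every traffic group — no reversal.

Yes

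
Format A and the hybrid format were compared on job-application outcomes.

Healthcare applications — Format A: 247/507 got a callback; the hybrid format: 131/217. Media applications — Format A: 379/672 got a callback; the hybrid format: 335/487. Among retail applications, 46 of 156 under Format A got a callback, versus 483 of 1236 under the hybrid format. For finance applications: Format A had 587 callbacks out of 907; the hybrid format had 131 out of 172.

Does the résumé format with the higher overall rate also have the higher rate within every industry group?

No

Healthcare: Format A 247/507 = 48.7%, the hybrid format 131/217 = 60.4% → the hybrid format
Media: Format A 379/672 = 56.4%, the hybrid format 335/487 = 68.8% → the hybrid format
Retail: Format A 46/156 = 29.5%, the hybrid format 483/1236 = 39.1% → the hybrid format
Finance: Format A 587/907 = 64.7%, the hybrid format 131/172 = 76.2% → the hybrid format
Overall: Format A 1259/2242 = 56.2%, the hybrid format 1080/2112 = 51.1% → Format A
The hybrid format wins each industry group but Format A wins overall — the comparison reverses. The hybrid format's applications skew toward retail, which has a lower base rate.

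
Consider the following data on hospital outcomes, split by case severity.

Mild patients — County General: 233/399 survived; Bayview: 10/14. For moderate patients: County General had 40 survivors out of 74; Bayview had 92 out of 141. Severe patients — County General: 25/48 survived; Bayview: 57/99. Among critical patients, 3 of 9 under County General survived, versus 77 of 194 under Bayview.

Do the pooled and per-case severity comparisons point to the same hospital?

No

Mild: County General 233/399 = 58.4%, Bayview 10/14 = 71.4% → Bayview
Moderate: County General 40/74 = 54.1%, Bayview 92/141 = 65.2% → Bayview
Severe: County General 25/48 = 52.1%, Bayview 57/99 = 57.6% → Bayview
Critical: County General 3/9 = 33.3%, Bayview 77/194 = 39.7% → Bayview
Overall: County General 301/530 = 56.8%, Bayview 236/448 = 52.7% → County General
Bayview wins each case group but County General wins overall — the comparison reverses. Bayview's patients skew toward critical, which has a lower base rate.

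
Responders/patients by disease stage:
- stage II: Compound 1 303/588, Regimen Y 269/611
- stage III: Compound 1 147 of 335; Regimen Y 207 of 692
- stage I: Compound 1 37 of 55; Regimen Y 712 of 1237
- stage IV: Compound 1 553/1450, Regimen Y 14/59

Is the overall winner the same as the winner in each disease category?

No

Stage II: Compound 1 303/588 = 51.5%, Regimen Y 269/611 = 44.0% → Compound 1
Stage III: Compound 1 147/335 = 43.9%, Regimen Y 207/692 = 29.9% → Compound 1
Stage I: Compound 1 37/55 = 67.3%, Regimen Y 712/1237 = 57.6% → Compound 1
Stage IV: Compound 1 553/1450 = 38.1%, Regimen Y 14/59 = 23.7% → Compound 1
Overall: Compound 1 1040/2428 = 42.8%, Regimen Y 1202/2599 = 46.2% → Regimen Y
Compound 1 wins each disease group but Regimen Y wins overall — the comparison reverses. Compound 1's patients skew toward stage IV, which has a lower base rate.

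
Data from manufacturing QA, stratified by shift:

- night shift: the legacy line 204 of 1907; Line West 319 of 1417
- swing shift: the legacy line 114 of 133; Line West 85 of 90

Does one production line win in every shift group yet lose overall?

Night shift: the legacy line 204/1907 = 10.7%, Line West 319/1417 = 22.5% → Line West
Swing shift: the legacy line 114/133 = 85.7%, Line West 85/90 = 94.4% → Line West
Overall: the legacy line 318/2040 = 15.6%, Line West 404/1507 = 26.8% → Line West
Line West wins overall and in every shift group — no reversal.

No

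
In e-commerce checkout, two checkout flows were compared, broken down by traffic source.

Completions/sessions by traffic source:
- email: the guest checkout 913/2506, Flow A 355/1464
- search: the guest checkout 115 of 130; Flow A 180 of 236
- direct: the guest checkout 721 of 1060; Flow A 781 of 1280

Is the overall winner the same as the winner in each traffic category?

Yes

Email: the guest checkout 913/2506 = 36.4%, Flow A 355/1464 = 24.2% → the guest checkout
Search: the guest checkout 115/130 = 88.5%, Flow A 180/236 = 76.3% → the guest checkout
Direct: the guest checkout 721/1060 = 68.0%, Flow A 781/1280 = 61.0% → the guest checkout
Overall: the guest checkout 1749/3696 = 47.3%, Flow A 1316/2980 = 44.2% → the guest checkout
The guest checkout wins overall and in every traffic group — no reversal.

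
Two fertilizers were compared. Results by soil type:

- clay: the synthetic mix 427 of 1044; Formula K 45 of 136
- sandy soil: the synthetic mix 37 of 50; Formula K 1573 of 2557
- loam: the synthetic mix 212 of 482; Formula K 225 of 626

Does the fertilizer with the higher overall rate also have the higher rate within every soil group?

No

Clay: the synthetic mix 427/1044 = 40.9%, Formula K 45/136 = 33.1% → the synthetic mix
Sandy soil: the synthetic mix 37/50 = 74.0%, Formula K 1573/2557 = 61.5% → the synthetic mix
Loam: the synthetic mix 212/482 = 44.0%, Formula K 225/626 = 35.9% → the synthetic mix
Overall: the synthetic mix 676/1576 = 42.9%, Formula K 1843/3319 = 55.5% → Formula K
The synthetic mix wins each soil group but Formula K wins overall — the comparison reverses. The synthetic mix's plots skew toward clay, which has a lower base rate.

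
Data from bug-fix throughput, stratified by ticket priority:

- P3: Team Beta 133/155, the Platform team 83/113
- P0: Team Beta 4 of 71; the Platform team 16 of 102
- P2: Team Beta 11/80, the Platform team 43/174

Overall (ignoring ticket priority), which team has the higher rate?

Team Beta

P3: Team Beta 133/155 = 85.8%, the Platform team 83/113 = 73.5% → Team Beta
P0: Team Beta 4/71 = 5.6%, the Platform team 16/102 = 15.7% → the Platform team
P2: Team Beta 11/80 = 13.8%, the Platform team 43/174 = 24.7% → the Platform team
Overall: Team Beta 148/306 = 48.4%, the Platform team 142/389 = 36.5% → Team Beta
(Neither sweeps every ticket group, but Team Beta has the higher pooled rate.)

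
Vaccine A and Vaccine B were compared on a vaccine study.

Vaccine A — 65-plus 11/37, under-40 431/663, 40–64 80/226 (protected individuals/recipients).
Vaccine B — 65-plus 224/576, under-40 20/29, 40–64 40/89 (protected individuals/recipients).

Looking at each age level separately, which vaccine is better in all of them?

Vaccine B

65-plus: Vaccine A 11/37 = 29.7%, Vaccine B 224/576 = 38.9% → Vaccine B
Under-40: Vaccine A 431/663 = 65.0%, Vaccine B 20/29 = 69.0% → Vaccine B
40–64: Vaccine A 80/226 = 35.4%, Vaccine B 40/89 = 44.9% → Vaccine B
Vaccine B has the higher rate in all 3 groups.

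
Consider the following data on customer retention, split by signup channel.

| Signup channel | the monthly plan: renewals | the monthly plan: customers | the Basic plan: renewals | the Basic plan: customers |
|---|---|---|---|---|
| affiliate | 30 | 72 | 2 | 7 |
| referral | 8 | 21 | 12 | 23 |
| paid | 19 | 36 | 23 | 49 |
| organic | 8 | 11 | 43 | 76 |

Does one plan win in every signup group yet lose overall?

No

Affiliate: the monthly plan 30/72 = 41.7%, the Basic plan 2/7 = 28.6% → the monthly plan
Referral: the monthly plan 8/21 = 38.1%, the Basic plan 12/23 = 52.2% → the Basic plan
Paid: the monthly plan 19/36 = 52.8%, the Basic plan 23/49 = 46.9% → the monthly plan
Organic: the monthly plan 8/11 = 72.7%, the Basic plan 43/76 = 56.6% → the monthly plan
Overall: the monthly plan 65/140 = 46.4%, the Basic plan 80/155 = 51.6% → the Basic plan
Neither sweeps: the monthly plan wins 3 of 4 groups, the Basic plan wins 1. The Basic plan wins overall but not every group — no Simpson reversal.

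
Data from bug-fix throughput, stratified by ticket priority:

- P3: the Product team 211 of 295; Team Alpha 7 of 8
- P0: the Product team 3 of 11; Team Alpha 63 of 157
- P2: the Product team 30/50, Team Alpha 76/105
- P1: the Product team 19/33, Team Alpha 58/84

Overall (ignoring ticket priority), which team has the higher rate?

P3: the Product team 211/295 = 71.5%, Team Alpha 7/8 = 87.5% → Team Alpha
P0: the Product team 3/11 = 27.3%, Team Alpha 63/157 = 40.1% → Team Alpha
P2: the Product team 30/50 = 60.0%, Team Alpha 76/105 = 72.4% → Team Alpha
P1: the Product team 19/33 = 57.6%, Team Alpha 58/84 = 69.0% → Team Alpha
Overall: the Product team 263/389 = 67.6%, Team Alpha 204/354 = 57.6% → the Product team
(Team Alpha wins every ticket group but the Product team wins overall — Team Alpha's tickets skew toward the low-rate P0 group.)

the Product team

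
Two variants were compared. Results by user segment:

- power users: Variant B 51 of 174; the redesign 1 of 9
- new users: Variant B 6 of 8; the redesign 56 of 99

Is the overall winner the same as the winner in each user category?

No

Power users: Variant B 51/174 = 29.3%, the redesign 1/9 = 11.1% → Variant B
New users: Variant B 6/8 = 75.0%, the redesign 56/99 = 56.6% → Variant B
Overall: Variant B 57/182 = 31.3%, the redesign 57/108 = 52.8% → the redesign
Variant B wins each user group but the redesign wins overall — the comparison reverses. Variant B's views skew toward power users, which has a lower base rate.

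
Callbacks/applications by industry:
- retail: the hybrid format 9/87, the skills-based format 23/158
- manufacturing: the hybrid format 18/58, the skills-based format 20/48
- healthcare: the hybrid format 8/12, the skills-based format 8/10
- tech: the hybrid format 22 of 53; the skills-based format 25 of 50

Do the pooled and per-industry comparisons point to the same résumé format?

Retail: the hybrid format 9/87 = 10.3%, the skills-based format 23/158 = 14.6% → the skills-based format
Manufacturing: the hybrid format 18/58 = 31.0%, the skills-based format 20/48 = 41.7% → the skills-based format
Healthcare: the hybrid format 8/12 = 66.7%, the skills-based format 8/10 = 80.0% → the skills-based format
Tech: the hybrid format 22/53 = 41.5%, the skills-based format 25/50 = 50.0% → the skills-based format
Overall: the hybrid format 57/210 = 27.1%, the skills-based format 76/266 = 28.6% → the skills-based format
The skills-based format wins overall and in every industry group — no reversal.

Yes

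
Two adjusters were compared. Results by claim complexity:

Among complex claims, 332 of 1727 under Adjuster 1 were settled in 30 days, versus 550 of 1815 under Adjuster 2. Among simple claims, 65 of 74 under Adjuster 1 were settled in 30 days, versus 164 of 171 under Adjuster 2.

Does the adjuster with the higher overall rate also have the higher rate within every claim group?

Yes

Complex: Adjuster 1 332/1727 = 19.2%, Adjuster 2 550/1815 = 30.3% → Adjuster 2
Simple: Adjuster 1 65/74 = 87.8%, Adjuster 2 164/171 = 95.9% → Adjuster 2
Overall: Adjuster 1 397/1801 = 22.0%, Adjuster 2 714/1986 = 36.0% → Adjuster 2
Adjuster 2 wins overall and in every claim group — no reversal.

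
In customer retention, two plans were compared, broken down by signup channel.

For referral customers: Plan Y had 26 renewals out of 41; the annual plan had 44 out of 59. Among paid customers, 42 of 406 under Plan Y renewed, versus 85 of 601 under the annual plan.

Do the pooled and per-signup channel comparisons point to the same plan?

Referral: Plan Y 26/41 = 63.4%, the annual plan 44/59 = 74.6% → the annual plan
Paid: Plan Y 42/406 = 10.3%, the annual plan 85/601 = 14.1% → the annual plan
Overall: Plan Y 68/447 = 15.2%, the annual plan 129/660 = 19.5% → the annual plan
The annual plan wins overall and in every signup group — no reversal.

Yes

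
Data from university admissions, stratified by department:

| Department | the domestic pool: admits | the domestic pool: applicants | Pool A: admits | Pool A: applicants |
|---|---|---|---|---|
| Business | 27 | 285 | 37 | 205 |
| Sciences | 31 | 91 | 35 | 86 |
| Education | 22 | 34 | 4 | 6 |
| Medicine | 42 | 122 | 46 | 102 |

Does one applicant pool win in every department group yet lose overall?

Business: the domestic pool 27/285 = 9.5%, Pool A 37/205 = 18.0% → Pool A
Sciences: the domestic pool 31/91 = 34.1%, Pool A 35/86 = 40.7% → Pool A
Education: the domestic pool 22/34 = 64.7%, Pool A 4/6 = 66.7% → Pool A
Medicine: the domestic pool 42/122 = 34.4%, Pool A 46/102 = 45.1% → Pool A
Overall: the domestic pool 122/532 = 22.9%, Pool A 122/399 = 30.6% → Pool A
Pool A wins overall and in every department group — no reversal.

No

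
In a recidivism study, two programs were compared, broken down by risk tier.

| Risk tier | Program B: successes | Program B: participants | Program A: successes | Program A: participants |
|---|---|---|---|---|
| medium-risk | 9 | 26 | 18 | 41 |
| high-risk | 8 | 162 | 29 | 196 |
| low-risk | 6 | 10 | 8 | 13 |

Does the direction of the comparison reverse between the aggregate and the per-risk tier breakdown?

No

Medium-risk: Program B 9/26 = 34.6%, Program A 18/41 = 43.9% → Program A
High-risk: Program B 8/162 = 4.9%, Program A 29/196 = 14.8% → Program A
Low-risk: Program B 6/10 = 60.0%, Program A 8/13 = 61.5% → Program A
Overall: Program B 23/198 = 11.6%, Program A 55/250 = 22.0% → Program A
Program A wins overall and in every risk group — no reversal.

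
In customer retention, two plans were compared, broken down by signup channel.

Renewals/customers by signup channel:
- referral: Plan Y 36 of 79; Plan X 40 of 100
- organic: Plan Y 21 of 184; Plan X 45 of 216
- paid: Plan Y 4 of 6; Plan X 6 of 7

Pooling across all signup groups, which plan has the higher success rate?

Plan X

Referral: Plan Y 36/79 = 45.6%, Plan X 40/100 = 40.0% → Plan Y
Organic: Plan Y 21/184 = 11.4%, Plan X 45/216 = 20.8% → Plan X
Paid: Plan Y 4/6 = 66.7%, Plan X 6/7 = 85.7% → Plan X
Overall: Plan Y 61/269 = 22.7%, Plan X 91/323 = 28.2% → Plan X
(Neither sweeps every signup group, but Plan X has the higher pooled rate.)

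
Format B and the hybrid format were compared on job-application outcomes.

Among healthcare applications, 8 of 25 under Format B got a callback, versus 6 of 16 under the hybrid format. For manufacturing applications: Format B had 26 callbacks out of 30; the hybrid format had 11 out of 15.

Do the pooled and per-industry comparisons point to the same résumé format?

No

Healthcare: Format B 8/25 = 32.0%, the hybrid format 6/16 = 37.5% → the hybrid format
Manufacturing: Format B 26/30 = 86.7%, the hybrid format 11/15 = 73.3% → Format B
Overall: Format B 34/55 = 61.8%, the hybrid format 17/31 = 54.8% → Format B
Neither sweeps: Format B wins 1 of 2 groups, the hybrid format wins 1. Format B wins overall but not every group — no Simpson reversal.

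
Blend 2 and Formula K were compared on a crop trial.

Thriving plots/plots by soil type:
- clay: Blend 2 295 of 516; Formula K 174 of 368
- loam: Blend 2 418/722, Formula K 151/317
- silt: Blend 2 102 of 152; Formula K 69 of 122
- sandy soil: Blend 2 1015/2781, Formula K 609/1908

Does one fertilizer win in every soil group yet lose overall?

No

Clay: Blend 2 295/516 = 57.2%, Formula K 174/368 = 47.3% → Blend 2
Loam: Blend 2 418/722 = 57.9%, Formula K 151/317 = 47.6% → Blend 2
Silt: Blend 2 102/152 = 67.1%, Formula K 69/122 = 56.6% → Blend 2
Sandy soil: Blend 2 1015/2781 = 36.5%, Formula K 609/1908 = 31.9% → Blend 2
Overall: Blend 2 1830/4171 = 43.9%, Formula K 1003/2715 = 36.9% → Blend 2
Blend 2 wins overall and in every soil group — no reversal.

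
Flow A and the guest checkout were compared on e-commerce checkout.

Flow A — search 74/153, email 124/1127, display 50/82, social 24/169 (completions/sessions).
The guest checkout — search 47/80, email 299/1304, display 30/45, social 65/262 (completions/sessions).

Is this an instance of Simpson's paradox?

No

Search: Flow A 74/153 = 48.4%, the guest checkout 47/80 = 58.8% → the guest checkout
Email: Flow A 124/1127 = 11.0%, the guest checkout 299/1304 = 22.9% → the guest checkout
Display: Flow A 50/82 = 61.0%, the guest checkout 30/45 = 66.7% → the guest checkout
Social: Flow A 24/169 = 14.2%, the guest checkout 65/262 = 24.8% → the guest checkout
Overall: Flow A 272/1531 = 17.8%, the guest checkout 441/1691 = 26.1% → the guest checkout
The guest checkout wins overall and in every traffic group — no reversal.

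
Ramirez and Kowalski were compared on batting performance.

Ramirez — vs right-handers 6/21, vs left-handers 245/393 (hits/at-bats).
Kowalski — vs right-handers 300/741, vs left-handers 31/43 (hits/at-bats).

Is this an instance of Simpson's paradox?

Yes

Vs right-handers: Ramirez 6/21 = 28.6%, Kowalski 300/741 = 40.5% → Kowalski
Vs left-handers: Ramirez 245/393 = 62.3%, Kowalski 31/43 = 72.1% → Kowalski
Overall: Ramirez 251/414 = 60.6%, Kowalski 331/784 = 42.2% → Ramirez
Kowalski wins each pitcher group but Ramirez wins overall — the comparison reverses. Kowalski's at-bats skew toward vs right-handers, which has a lower base rate.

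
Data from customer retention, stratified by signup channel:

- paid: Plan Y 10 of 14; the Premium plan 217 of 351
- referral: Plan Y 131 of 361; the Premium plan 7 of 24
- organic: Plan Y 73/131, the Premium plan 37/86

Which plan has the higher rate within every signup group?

Plan Y

Paid: Plan Y 10/14 = 71.4%, the Premium plan 217/351 = 61.8% → Plan Y
Referral: Plan Y 131/361 = 36.3%, the Premium plan 7/24 = 29.2% → Plan Y
Organic: Plan Y 73/131 = 55.7%, the Premium plan 37/86 = 43.0% → Plan Y
Plan Y has the higher rate in all 3 groups.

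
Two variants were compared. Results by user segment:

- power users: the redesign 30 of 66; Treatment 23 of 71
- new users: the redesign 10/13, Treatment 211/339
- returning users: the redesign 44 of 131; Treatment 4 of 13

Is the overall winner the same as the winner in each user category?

No

Power users: the redesign 30/66 = 45.5%, Treatment 23/71 = 32.4% → the redesign
New users: the redesign 10/13 = 76.9%, Treatment 211/339 = 62.2% → the redesign
Returning users: the redesign 44/131 = 33.6%, Treatment 4/13 = 30.8% → the redesign
Overall: the redesign 84/210 = 40.0%, Treatment 238/423 = 56.3% → Treatment
The redesign wins each user group but Treatment wins overall — the comparison reverses. The redesign's views skew toward returning users, which has a lower base rate.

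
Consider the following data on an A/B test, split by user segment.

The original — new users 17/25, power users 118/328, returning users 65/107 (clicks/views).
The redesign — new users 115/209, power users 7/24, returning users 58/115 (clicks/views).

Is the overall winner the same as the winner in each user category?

New users: the original 17/25 = 68.0%, the redesign 115/209 = 55.0% → the original
Power users: the original 118/328 = 36.0%, the redesign 7/24 = 29.2% → the original
Returning users: the original 65/107 = 60.7%, the redesign 58/115 = 50.4% → the original
Overall: the original 200/460 = 43.5%, the redesign 180/348 = 51.7% → the redesign
The original wins each user group but the redesign wins overall — the comparison reverses. The original's views skew toward power users, which has a lower base rate.

No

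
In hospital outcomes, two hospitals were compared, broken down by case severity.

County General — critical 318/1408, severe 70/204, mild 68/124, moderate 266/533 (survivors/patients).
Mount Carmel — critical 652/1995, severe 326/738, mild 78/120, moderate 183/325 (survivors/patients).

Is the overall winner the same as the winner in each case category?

Yes

Critical: County General 318/1408 = 22.6%, Mount Carmel 652/1995 = 32.7% → Mount Carmel
Severe: County General 70/204 = 34.3%, Mount Carmel 326/738 = 44.2% → Mount Carmel
Mild: County General 68/124 = 54.8%, Mount Carmel 78/120 = 65.0% → Mount Carmel
Moderate: County General 266/533 = 49.9%, Mount Carmel 183/325 = 56.3% → Mount Carmel
Overall: County General 722/2269 = 31.8%, Mount Carmel 1239/3178 = 39.0% → Mount Carmel
Mount Carmel wins overall and in every case group — no reversal.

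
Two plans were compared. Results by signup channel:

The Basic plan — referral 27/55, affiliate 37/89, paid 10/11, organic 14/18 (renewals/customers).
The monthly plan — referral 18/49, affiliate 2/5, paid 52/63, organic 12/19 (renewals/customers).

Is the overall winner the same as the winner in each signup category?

No

Referral: the Basic plan 27/55 = 49.1%, the monthly plan 18/49 = 36.7% → the Basic plan
Affiliate: the Basic plan 37/89 = 41.6%, the monthly plan 2/5 = 40.0% → the Basic plan
Paid: the Basic plan 10/11 = 90.9%, the monthly plan 52/63 = 82.5% → the Basic plan
Organic: the Basic plan 14/18 = 77.8%, the monthly plan 12/19 = 63.2% → the Basic plan
Overall: the Basic plan 88/173 = 50.9%, the monthly plan 84/136 = 61.8% → the monthly plan
The Basic plan wins each signup group but the monthly plan wins overall — the comparison reverses. The Basic plan's customers skew toward affiliate, which has a lower base rate.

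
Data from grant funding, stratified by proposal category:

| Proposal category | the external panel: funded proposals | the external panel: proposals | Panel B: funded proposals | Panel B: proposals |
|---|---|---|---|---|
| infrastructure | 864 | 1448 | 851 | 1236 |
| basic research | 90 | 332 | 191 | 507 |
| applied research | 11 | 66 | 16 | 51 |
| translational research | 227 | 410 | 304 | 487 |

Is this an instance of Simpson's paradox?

Infrastructure: the external panel 864/1448 = 59.7%, Panel B 851/1236 = 68.9% → Panel B
Basic research: the external panel 90/332 = 27.1%, Panel B 191/507 = 37.7% → Panel B
Applied research: the external panel 11/66 = 16.7%, Panel B 16/51 = 31.4% → Panel B
Translational research: the external panel 227/410 = 55.4%, Panel B 304/487 = 62.4% → Panel B
Overall: the external panel 1192/2256 = 52.8%, Panel B 1362/2281 = 59.7% → Panel B
Panel B wins overall and in every proposal group — no reversal.

No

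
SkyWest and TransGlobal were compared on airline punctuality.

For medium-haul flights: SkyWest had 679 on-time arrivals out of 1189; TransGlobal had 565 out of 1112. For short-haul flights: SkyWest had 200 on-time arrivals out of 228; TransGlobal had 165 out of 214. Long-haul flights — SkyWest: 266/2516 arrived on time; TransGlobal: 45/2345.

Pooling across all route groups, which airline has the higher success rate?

Medium-haul: SkyWest 679/1189 = 57.1%, TransGlobal 565/1112 = 50.8% → SkyWest
Short-haul: SkyWest 200/228 = 87.7%, TransGlobal 165/214 = 77.1% → SkyWest
Long-haul: SkyWest 266/2516 = 10.6%, TransGlobal 45/2345 = 1.9% → SkyWest
Overall: SkyWest 1145/3933 = 29.1%, TransGlobal 775/3671 = 21.1% → SkyWest

SkyWest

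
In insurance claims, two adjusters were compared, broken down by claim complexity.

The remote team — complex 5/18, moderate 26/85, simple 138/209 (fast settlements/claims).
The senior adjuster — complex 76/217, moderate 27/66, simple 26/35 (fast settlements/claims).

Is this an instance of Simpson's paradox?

Yes

Complex: the remote team 5/18 = 27.8%, the senior adjuster 76/217 = 35.0% → the senior adjuster
Moderate: the remote team 26/85 = 30.6%, the senior adjuster 27/66 = 40.9% → the senior adjuster
Simple: the remote team 138/209 = 66.0%, the senior adjuster 26/35 = 74.3% → the senior adjuster
Overall: the remote team 169/312 = 54.2%, the senior adjuster 129/318 = 40.6% → the remote team
The senior adjuster wins each claim group but the remote team wins overall — the comparison reverses. The senior adjuster's claims skew toward complex, which has a lower base rate.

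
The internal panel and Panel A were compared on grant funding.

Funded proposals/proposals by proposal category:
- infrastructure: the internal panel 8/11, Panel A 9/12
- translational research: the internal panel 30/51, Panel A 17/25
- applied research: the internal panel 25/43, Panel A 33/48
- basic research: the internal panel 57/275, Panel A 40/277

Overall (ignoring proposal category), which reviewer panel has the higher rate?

the internal panel

Infrastructure: the internal panel 8/11 = 72.7%, Panel A 9/12 = 75.0% → Panel A
Translational research: the internal panel 30/51 = 58.8%, Panel A 17/25 = 68.0% → Panel A
Applied research: the internal panel 25/43 = 58.1%, Panel A 33/48 = 68.8% → Panel A
Basic research: the internal panel 57/275 = 20.7%, Panel A 40/277 = 14.4% → the internal panel
Overall: the internal panel 120/380 = 31.6%, Panel A 99/362 = 27.3% → the internal panel
(Neither sweeps every proposal group, but the internal panel has the higher pooled rate.)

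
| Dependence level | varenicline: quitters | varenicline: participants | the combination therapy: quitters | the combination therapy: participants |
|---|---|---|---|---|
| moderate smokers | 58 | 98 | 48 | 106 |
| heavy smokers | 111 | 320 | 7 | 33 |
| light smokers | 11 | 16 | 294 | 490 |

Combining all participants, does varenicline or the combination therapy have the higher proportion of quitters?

the combination therapy

Moderate smokers: varenicline 58/98 = 59.2%, the combination therapy 48/106 = 45.3% → varenicline
Heavy smokers: varenicline 111/320 = 34.7%, the combination therapy 7/33 = 21.2% → varenicline
Light smokers: varenicline 11/16 = 68.8%, the combination therapy 294/490 = 60.0% → varenicline
Overall: varenicline 180/434 = 41.5%, the combination therapy 349/629 = 55.5% → the combination therapy
(Varenicline wins every dependence group but the combination therapy wins overall — varenicline's participants skew toward the low-rate heavy smokers group.)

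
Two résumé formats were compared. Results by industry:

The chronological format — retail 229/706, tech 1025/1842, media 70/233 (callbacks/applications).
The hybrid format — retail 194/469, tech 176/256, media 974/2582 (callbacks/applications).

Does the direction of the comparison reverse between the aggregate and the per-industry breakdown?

Retail: the chronological format 229/706 = 32.4%, the hybrid format 194/469 = 41.4% → the hybrid format
Tech: the chronological format 1025/1842 = 55.6%, the hybrid format 176/256 = 68.8% → the hybrid format
Media: the chronological format 70/233 = 30.0%, the hybrid format 974/2582 = 37.7% → the hybrid format
Overall: the chronological format 1324/2781 = 47.6%, the hybrid format 1344/3307 = 40.6% → the chronological format
The hybrid format wins each industry group but the chronological format wins overall — the comparison reverses. The hybrid format's applications skew toward media, which has a lower base rate.

Yes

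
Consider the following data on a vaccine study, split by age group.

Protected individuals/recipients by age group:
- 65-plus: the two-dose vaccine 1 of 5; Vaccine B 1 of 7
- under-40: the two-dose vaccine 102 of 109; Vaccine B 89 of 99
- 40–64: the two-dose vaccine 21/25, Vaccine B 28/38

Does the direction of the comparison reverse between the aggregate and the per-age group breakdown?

No

65-plus: the two-dose vaccine 1/5 = 20.0%, Vaccine B 1/7 = 14.3% → the two-dose vaccine
Under-40: the two-dose vaccine 102/109 = 93.6%, Vaccine B 89/99 = 89.9% → the two-dose vaccine
40–64: the two-dose vaccine 21/25 = 84.0%, Vaccine B 28/38 = 73.7% → the two-dose vaccine
Overall: the two-dose vaccine 124/139 = 89.2%, Vaccine B 118/144 = 81.9% → the two-dose vaccine
The two-dose vaccine wins overall and in every age group — no reversal.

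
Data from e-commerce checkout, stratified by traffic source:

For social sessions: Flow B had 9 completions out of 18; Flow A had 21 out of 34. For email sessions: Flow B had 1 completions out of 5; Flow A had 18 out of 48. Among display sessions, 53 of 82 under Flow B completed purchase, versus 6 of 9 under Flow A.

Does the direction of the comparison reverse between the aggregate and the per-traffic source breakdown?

Social: Flow B 9/18 = 50.0%, Flow A 21/34 = 61.8% → Flow A
Email: Flow B 1/5 = 20.0%, Flow A 18/48 = 37.5% → Flow A
Display: Flow B 53/82 = 64.6%, Flow A 6/9 = 66.7% → Flow A
Overall: Flow B 63/105 = 60.0%, Flow A 45/91 = 49.5% → Flow B
Flow A wins each traffic group but Flow B wins overall — the comparison reverses. Flow A's sessions skew toward email, which has a lower base rate.

Yes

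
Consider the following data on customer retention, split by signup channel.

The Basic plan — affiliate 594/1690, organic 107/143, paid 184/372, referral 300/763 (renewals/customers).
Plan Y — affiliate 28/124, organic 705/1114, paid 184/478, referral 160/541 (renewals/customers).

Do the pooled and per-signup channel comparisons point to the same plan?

Affiliate: the Basic plan 594/1690 = 35.1%, Plan Y 28/124 = 22.6% → the Basic plan
Organic: the Basic plan 107/143 = 74.8%, Plan Y 705/1114 = 63.3% → the Basic plan
Paid: the Basic plan 184/372 = 49.5%, Plan Y 184/478 = 38.5% → the Basic plan
Referral: the Basic plan 300/763 = 39.3%, Plan Y 160/541 = 29.6% → the Basic plan
Overall: the Basic plan 1185/2968 = 39.9%, Plan Y 1077/2257 = 47.7% → Plan Y
The Basic plan wins each signup group but Plan Y wins overall — the comparison reverses. The Basic plan's customers skew toward affiliate, which has a lower base rate.

No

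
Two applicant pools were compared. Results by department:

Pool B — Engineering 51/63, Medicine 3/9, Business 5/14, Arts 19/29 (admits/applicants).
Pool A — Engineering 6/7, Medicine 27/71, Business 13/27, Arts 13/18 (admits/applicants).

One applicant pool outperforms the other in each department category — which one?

Engineering: Pool B 51/63 = 81.0%, Pool A 6/7 = 85.7% → Pool A
Medicine: Pool B 3/9 = 33.3%, Pool A 27/71 = 38.0% → Pool A
Business: Pool B 5/14 = 35.7%, Pool A 13/27 = 48.1% → Pool A
Arts: Pool B 19/29 = 65.5%, Pool A 13/18 = 72.2% → Pool A
Pool A has the higher rate in all 4 groups.

Pool A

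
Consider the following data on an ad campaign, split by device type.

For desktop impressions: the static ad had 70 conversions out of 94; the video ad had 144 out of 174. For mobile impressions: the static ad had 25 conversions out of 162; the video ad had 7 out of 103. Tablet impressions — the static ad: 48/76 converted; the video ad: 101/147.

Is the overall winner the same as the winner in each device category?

No

Desktop: the static ad 70/94 = 74.5%, the video ad 144/174 = 82.8% → the video ad
Mobile: the static ad 25/162 = 15.4%, the video ad 7/103 = 6.8% → the static ad
Tablet: the static ad 48/76 = 63.2%, the video ad 101/147 = 68.7% → the video ad
Overall: the static ad 143/332 = 43.1%, the video ad 252/424 = 59.4% → the video ad
Neither sweeps: the static ad wins 1 of 3 groups, the video ad wins 2. The video ad wins overall but not every group — no Simpson reversal.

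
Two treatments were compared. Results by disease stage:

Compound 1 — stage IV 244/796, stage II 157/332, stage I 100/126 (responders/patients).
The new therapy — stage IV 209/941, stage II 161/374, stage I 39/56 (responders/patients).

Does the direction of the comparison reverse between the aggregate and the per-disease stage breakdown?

No

Stage IV: Compound 1 244/796 = 30.7%, the new therapy 209/941 = 22.2% → Compound 1
Stage II: Compound 1 157/332 = 47.3%, the new therapy 161/374 = 43.0% → Compound 1
Stage I: Compound 1 100/126 = 79.4%, the new therapy 39/56 = 69.6% → Compound 1
Overall: Compound 1 501/1254 = 40.0%, the new therapy 409/1371 = 29.8% → Compound 1
Compound 1 wins overall and in every disease group — no reversal.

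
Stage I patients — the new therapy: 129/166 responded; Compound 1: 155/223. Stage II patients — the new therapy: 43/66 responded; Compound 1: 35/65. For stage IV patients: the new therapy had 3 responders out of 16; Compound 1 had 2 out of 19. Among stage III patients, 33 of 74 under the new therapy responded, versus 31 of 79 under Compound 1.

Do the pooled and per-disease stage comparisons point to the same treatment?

Yes

Stage I: the new therapy 129/166 = 77.7%, Compound 1 155/223 = 69.5% → the new therapy
Stage II: the new therapy 43/66 = 65.2%, Compound 1 35/65 = 53.8% → the new therapy
Stage IV: the new therapy 3/16 = 18.8%, Compound 1 2/19 = 10.5% → the new therapy
Stage III: the new therapy 33/74 = 44.6%, Compound 1 31/79 = 39.2% → the new therapy
Overall: the new therapy 208/322 = 64.6%, Compound 1 223/386 = 57.8% → the new therapy
The new therapy wins overall and in every disease group — no reversal.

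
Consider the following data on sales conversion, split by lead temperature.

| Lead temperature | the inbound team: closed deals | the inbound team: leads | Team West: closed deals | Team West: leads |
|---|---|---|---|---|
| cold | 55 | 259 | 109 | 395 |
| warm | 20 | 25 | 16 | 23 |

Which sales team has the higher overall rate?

Team West

Cold: the inbound team 55/259 = 21.2%, Team West 109/395 = 27.6% → Team West
Warm: the inbound team 20/25 = 80.0%, Team West 16/23 = 69.6% → the inbound team
Overall: the inbound team 75/284 = 26.4%, Team West 125/418 = 29.9% → Team West
(Neither sweeps every lead group, but Team West has the higher pooled rate.)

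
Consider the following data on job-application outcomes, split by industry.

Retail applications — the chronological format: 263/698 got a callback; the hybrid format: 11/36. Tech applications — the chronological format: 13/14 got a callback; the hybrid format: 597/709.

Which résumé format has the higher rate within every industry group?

Retail: the chronological format 263/698 = 37.7%, the hybrid format 11/36 = 30.6% → the chronological format
Tech: the chronological format 13/14 = 92.9%, the hybrid format 597/709 = 84.2% → the chronological format
The chronological format has the higher rate in both groups.

the chronological format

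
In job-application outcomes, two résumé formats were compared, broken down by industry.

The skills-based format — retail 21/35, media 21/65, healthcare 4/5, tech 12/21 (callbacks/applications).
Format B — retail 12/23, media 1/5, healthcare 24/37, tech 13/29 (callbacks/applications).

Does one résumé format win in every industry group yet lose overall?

Yes

Retail: the skills-based format 21/35 = 60.0%, Format B 12/23 = 52.2% → the skills-based format
Media: the skills-based format 21/65 = 32.3%, Format B 1/5 = 20.0% → the skills-based format
Healthcare: the skills-based format 4/5 = 80.0%, Format B 24/37 = 64.9% → the skills-based format
Tech: the skills-based format 12/21 = 57.1%, Format B 13/29 = 44.8% → the skills-based format
Overall: the skills-based format 58/126 = 46.0%, Format B 50/94 = 53.2% → Format B
The skills-based format wins each industry group but Format B wins overall — the comparison reverses. The skills-based format's applications skew toward media, which has a lower base rate.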